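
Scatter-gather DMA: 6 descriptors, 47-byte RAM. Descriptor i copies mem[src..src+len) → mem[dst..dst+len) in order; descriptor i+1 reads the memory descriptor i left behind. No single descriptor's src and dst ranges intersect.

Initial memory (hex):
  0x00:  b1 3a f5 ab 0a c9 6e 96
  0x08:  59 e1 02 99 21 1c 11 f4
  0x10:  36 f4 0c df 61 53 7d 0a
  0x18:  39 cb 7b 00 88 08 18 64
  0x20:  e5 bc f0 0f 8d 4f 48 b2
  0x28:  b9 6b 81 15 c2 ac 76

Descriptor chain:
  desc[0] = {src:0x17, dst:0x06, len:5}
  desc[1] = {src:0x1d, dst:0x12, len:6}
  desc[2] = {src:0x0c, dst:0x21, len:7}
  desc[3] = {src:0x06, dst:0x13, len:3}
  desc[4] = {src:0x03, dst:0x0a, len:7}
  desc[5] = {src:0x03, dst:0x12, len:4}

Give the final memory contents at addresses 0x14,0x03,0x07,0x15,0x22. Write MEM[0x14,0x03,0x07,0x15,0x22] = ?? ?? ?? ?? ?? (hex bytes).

D0: mem[0x06..0x0a] <- [0a 39 cb 7b 00]
D1: mem[0x12..0x17] <- [08 18 64 e5 bc f0]
D2: mem[0x21..0x27] <- [21 1c 11 f4 36 f4 08]
D3: mem[0x13..0x15] <- [0a 39 cb]
D4: mem[0x0a..0x10] <- [ab 0a c9 0a 39 cb 7b]
D5: mem[0x12..0x15] <- [ab 0a c9 0a]
query mem[0x14]=0xc9, mem[0x03]=0xab, mem[0x07]=0x39, mem[0x15]=0x0a, mem[0x22]=0x1c

MEM[0x14,0x03,0x07,0x15,0x22] = c9 ab 39 0a 1c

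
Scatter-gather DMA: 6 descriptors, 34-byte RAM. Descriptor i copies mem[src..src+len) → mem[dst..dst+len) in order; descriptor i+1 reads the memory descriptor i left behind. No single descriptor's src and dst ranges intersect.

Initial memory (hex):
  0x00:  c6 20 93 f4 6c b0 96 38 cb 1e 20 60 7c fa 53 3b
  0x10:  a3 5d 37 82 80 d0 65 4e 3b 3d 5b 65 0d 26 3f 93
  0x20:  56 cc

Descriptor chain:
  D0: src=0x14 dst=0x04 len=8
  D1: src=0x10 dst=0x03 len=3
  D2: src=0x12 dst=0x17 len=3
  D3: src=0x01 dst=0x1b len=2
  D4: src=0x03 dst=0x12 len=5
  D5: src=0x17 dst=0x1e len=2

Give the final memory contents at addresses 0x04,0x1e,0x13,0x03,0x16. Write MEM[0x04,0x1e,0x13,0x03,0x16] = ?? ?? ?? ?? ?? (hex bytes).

MEM[0x04,0x1e,0x13,0x03,0x16] = 5d 37 5d a3 4e

D0: mem[0x04..0x0b] <- [80 d0 65 4e 3b 3d 5b 65]
D1: mem[0x03..0x05] <- [a3 5d 37]
D2: mem[0x17..0x19] <- [37 82 80]
D3: mem[0x1b..0x1c] <- [20 93]
D4: mem[0x12..0x16] <- [a3 5d 37 65 4e]
D5: mem[0x1e..0x1f] <- [37 82]
query mem[0x04]=0x5d, mem[0x1e]=0x37, mem[0x13]=0x5d, mem[0x03]=0xa3, mem[0x16]=0x4e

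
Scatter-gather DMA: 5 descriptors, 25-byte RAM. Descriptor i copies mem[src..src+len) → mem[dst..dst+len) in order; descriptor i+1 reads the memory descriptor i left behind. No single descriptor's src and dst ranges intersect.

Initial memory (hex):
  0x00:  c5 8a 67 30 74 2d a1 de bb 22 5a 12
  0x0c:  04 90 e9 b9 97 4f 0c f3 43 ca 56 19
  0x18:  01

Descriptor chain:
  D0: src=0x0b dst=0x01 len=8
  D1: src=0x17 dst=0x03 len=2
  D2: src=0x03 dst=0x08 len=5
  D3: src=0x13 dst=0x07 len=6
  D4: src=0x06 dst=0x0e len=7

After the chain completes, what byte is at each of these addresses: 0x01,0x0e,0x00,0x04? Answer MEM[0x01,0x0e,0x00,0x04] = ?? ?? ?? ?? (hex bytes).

MEM[0x01,0x0e,0x00,0x04] = 12 97 c5 01

#0 dst[0x01+8] := {0x12,0x04,0x90,0xe9,0xb9,0x97,0x4f,0x0c}
#1 dst[0x03+2] := {0x19,0x01}
#2 dst[0x08+5] := {0x19,0x01,0xb9,0x97,0x4f}
#3 dst[0x07+6] := {0xf3,0x43,0xca,0x56,0x19,0x01}
#4 dst[0x0e+7] := {0x97,0xf3,0x43,0xca,0x56,0x19,0x01}
query mem[0x01]=0x12, mem[0x0e]=0x97, mem[0x00]=0xc5, mem[0x04]=0x01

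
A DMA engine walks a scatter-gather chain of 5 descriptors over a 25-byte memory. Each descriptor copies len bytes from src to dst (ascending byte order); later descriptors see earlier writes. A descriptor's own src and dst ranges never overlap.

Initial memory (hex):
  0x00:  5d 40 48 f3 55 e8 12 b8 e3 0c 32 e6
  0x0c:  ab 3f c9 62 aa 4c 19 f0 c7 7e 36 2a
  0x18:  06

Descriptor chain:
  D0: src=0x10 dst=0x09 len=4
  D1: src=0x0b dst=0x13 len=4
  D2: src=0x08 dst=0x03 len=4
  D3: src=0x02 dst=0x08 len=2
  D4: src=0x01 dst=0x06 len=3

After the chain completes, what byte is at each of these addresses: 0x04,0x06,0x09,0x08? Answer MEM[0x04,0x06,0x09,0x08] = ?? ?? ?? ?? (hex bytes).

MEM[0x04,0x06,0x09,0x08] = aa 40 e3 e3

D0: mem[0x09..0x0c] <- [aa 4c 19 f0]
D1: mem[0x13..0x16] <- [19 f0 3f c9]
D2: mem[0x03..0x06] <- [e3 aa 4c 19]
D3: mem[0x08..0x09] <- [48 e3]
D4: mem[0x06..0x08] <- [40 48 e3]
query mem[0x04]=0xaa, mem[0x06]=0x40, mem[0x09]=0xe3, mem[0x08]=0xe3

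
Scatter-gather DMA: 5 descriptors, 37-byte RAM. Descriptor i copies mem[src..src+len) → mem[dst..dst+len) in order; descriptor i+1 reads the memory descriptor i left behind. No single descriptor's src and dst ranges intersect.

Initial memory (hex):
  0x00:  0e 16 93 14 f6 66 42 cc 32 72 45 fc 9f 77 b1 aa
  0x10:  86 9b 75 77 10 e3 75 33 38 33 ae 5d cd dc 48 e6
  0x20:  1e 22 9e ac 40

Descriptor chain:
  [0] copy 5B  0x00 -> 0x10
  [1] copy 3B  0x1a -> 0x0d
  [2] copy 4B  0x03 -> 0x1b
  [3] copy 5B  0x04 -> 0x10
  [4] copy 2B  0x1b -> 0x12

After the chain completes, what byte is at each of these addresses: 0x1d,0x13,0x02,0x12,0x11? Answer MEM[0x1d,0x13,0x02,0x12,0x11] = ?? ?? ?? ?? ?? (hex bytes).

MEM[0x1d,0x13,0x02,0x12,0x11] = 66 f6 93 14 66

#0 dst[0x10+5] := {0x0e,0x16,0x93,0x14,0xf6}
#1 dst[0x0d+3] := {0xae,0x5d,0xcd}
#2 dst[0x1b+4] := {0x14,0xf6,0x66,0x42}
#3 dst[0x10+5] := {0xf6,0x66,0x42,0xcc,0x32}
#4 dst[0x12+2] := {0x14,0xf6}
query mem[0x1d]=0x66, mem[0x13]=0xf6, mem[0x02]=0x93, mem[0x12]=0x14, mem[0x11]=0x66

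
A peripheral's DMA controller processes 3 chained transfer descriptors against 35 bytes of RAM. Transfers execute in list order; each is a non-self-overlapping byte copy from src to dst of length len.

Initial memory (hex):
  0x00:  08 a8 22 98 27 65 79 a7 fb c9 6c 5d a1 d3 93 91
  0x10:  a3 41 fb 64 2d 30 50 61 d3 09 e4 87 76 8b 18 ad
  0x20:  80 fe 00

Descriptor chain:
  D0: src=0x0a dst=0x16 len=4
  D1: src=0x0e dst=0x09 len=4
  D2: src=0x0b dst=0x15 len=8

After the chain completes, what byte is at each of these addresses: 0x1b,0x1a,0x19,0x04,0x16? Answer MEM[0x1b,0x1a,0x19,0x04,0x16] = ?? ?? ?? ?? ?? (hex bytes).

#0 dst[0x16+4] := {0x6c,0x5d,0xa1,0xd3}
#1 dst[0x09+4] := {0x93,0x91,0xa3,0x41}
#2 dst[0x15+8] := {0xa3,0x41,0xd3,0x93,0x91,0xa3,0x41,0xfb}
query mem[0x1b]=0x41, mem[0x1a]=0xa3, mem[0x19]=0x91, mem[0x04]=0x27, mem[0x16]=0x41

MEM[0x1b,0x1a,0x19,0x04,0x16] = 41 a3 91 27 41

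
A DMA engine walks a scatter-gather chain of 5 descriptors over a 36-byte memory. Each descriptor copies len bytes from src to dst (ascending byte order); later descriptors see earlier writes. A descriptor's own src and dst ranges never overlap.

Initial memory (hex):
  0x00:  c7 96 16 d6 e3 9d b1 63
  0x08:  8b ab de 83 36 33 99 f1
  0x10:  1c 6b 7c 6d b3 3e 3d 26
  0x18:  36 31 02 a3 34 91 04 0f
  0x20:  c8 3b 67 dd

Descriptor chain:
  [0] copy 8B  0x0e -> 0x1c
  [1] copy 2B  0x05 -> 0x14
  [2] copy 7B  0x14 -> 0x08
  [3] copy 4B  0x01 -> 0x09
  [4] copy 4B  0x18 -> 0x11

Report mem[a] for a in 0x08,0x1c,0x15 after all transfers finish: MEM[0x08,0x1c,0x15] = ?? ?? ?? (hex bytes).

MEM[0x08,0x1c,0x15] = 9d 99 b1

D0: mem[0x1c..0x23] <- [99 f1 1c 6b 7c 6d b3 3e]
D1: mem[0x14..0x15] <- [9d b1]
D2: mem[0x08..0x0e] <- [9d b1 3d 26 36 31 02]
D3: mem[0x09..0x0c] <- [96 16 d6 e3]
D4: mem[0x11..0x14] <- [36 31 02 a3]
query mem[0x08]=0x9d, mem[0x1c]=0x99, mem[0x15]=0xb1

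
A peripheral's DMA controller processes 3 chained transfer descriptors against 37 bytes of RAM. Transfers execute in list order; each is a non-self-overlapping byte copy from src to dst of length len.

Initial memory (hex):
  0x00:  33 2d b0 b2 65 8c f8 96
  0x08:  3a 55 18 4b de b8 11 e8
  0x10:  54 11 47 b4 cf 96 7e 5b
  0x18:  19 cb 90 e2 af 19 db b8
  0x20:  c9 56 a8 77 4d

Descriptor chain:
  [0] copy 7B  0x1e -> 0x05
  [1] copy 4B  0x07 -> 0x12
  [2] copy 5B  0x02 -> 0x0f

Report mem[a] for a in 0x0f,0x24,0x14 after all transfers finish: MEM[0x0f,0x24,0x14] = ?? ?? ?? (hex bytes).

  after D0: wrote 7B at 0x05 = dbb8c956a8774d
  after D1: wrote 4B at 0x12 = c956a877
  after D2: wrote 5B at 0x0f = b0b265dbb8
query mem[0x0f]=0xb0, mem[0x24]=0x4d, mem[0x14]=0xa8

MEM[0x0f,0x24,0x14] = b0 4d a8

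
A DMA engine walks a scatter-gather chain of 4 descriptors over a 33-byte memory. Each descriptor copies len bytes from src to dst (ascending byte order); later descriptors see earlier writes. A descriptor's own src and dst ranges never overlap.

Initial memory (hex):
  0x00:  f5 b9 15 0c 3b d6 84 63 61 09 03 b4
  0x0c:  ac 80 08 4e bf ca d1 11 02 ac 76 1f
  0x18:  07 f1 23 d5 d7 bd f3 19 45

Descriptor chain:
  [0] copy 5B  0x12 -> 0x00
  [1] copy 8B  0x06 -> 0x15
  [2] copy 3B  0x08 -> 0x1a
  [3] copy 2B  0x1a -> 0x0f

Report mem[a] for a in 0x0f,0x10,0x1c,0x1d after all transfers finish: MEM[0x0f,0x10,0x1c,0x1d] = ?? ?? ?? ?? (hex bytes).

MEM[0x0f,0x10,0x1c,0x1d] = 61 09 03 bd

D0: mem[0x00..0x04] <- [d1 11 02 ac 76]
D1: mem[0x15..0x1c] <- [84 63 61 09 03 b4 ac 80]
D2: mem[0x1a..0x1c] <- [61 09 03]
D3: mem[0x0f..0x10] <- [61 09]
query mem[0x0f]=0x61, mem[0x10]=0x09, mem[0x1c]=0x03, mem[0x1d]=0xbd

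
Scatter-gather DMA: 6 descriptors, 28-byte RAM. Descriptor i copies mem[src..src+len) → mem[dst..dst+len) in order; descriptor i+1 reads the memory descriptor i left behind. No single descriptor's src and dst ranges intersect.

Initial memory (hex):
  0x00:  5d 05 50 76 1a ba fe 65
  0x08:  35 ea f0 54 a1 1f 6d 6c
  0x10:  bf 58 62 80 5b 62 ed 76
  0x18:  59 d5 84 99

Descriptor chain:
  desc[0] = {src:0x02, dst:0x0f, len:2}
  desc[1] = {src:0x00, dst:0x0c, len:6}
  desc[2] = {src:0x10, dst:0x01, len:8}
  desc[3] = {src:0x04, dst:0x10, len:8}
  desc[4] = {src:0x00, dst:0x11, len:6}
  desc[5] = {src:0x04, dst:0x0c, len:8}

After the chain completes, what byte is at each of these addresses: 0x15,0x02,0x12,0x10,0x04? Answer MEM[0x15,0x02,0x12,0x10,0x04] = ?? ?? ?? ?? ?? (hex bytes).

  after D0: wrote 2B at 0x0f = 5076
  after D1: wrote 6B at 0x0c = 5d0550761aba
  after D2: wrote 8B at 0x01 = 1aba62805b62ed76
  after D3: wrote 8B at 0x10 = 805b62ed76eaf054
  after D4: wrote 6B at 0x11 = 5d1aba62805b
  after D5: wrote 8B at 0x0c = 805b62ed76eaf054
query mem[0x15]=0x80, mem[0x02]=0xba, mem[0x12]=0xf0, mem[0x10]=0x76, mem[0x04]=0x80

MEM[0x15,0x02,0x12,0x10,0x04] = 80 ba f0 76 80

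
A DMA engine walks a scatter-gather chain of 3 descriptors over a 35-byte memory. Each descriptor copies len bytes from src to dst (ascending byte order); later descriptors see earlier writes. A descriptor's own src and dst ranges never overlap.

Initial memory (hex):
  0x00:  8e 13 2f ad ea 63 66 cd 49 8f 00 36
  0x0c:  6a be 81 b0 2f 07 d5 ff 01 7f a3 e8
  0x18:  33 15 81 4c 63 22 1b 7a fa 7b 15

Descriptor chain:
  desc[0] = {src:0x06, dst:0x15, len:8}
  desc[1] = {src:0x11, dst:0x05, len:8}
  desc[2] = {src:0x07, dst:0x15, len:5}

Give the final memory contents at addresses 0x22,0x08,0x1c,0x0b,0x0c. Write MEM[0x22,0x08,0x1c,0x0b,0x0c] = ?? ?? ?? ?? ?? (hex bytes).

D0: mem[0x15..0x1c] <- [66 cd 49 8f 00 36 6a be]
D1: mem[0x05..0x0c] <- [07 d5 ff 01 66 cd 49 8f]
D2: mem[0x15..0x19] <- [ff 01 66 cd 49]
query mem[0x22]=0x15, mem[0x08]=0x01, mem[0x1c]=0xbe, mem[0x0b]=0x49, mem[0x0c]=0x8f

MEM[0x22,0x08,0x1c,0x0b,0x0c] = 15 01 be 49 8f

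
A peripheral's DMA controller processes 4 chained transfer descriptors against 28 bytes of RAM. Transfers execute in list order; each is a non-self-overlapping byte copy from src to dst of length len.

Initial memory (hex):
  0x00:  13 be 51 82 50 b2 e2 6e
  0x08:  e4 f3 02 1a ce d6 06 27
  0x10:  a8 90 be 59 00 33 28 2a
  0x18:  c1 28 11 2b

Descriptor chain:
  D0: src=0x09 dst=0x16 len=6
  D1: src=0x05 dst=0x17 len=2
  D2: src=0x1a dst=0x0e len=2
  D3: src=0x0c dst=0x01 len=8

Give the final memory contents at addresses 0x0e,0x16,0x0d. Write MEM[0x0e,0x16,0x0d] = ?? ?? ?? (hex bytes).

  after D0: wrote 6B at 0x16 = f3021aced606
  after D1: wrote 2B at 0x17 = b2e2
  after D2: wrote 2B at 0x0e = d606
  after D3: wrote 8B at 0x01 = ced6d606a890be59
query mem[0x0e]=0xd6, mem[0x16]=0xf3, mem[0x0d]=0xd6

MEM[0x0e,0x16,0x0d] = d6 f3 d6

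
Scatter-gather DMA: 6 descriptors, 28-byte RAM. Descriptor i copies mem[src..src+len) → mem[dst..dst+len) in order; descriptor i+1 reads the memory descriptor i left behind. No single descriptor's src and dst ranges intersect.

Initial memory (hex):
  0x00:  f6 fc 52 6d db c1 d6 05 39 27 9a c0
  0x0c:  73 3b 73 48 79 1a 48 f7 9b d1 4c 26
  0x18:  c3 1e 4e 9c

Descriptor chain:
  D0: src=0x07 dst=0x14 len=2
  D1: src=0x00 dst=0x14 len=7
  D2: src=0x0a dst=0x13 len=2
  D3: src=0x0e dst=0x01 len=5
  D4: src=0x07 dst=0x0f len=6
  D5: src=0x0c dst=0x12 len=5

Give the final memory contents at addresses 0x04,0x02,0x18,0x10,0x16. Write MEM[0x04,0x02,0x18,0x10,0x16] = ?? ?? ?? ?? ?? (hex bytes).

MEM[0x04,0x02,0x18,0x10,0x16] = 1a 48 db 39 39

D0: mem[0x14..0x15] <- [05 39]
D1: mem[0x14..0x1a] <- [f6 fc 52 6d db c1 d6]
D2: mem[0x13..0x14] <- [9a c0]
D3: mem[0x01..0x05] <- [73 48 79 1a 48]
D4: mem[0x0f..0x14] <- [05 39 27 9a c0 73]
D5: mem[0x12..0x16] <- [73 3b 73 05 39]
query mem[0x04]=0x1a, mem[0x02]=0x48, mem[0x18]=0xdb, mem[0x10]=0x39, mem[0x16]=0x39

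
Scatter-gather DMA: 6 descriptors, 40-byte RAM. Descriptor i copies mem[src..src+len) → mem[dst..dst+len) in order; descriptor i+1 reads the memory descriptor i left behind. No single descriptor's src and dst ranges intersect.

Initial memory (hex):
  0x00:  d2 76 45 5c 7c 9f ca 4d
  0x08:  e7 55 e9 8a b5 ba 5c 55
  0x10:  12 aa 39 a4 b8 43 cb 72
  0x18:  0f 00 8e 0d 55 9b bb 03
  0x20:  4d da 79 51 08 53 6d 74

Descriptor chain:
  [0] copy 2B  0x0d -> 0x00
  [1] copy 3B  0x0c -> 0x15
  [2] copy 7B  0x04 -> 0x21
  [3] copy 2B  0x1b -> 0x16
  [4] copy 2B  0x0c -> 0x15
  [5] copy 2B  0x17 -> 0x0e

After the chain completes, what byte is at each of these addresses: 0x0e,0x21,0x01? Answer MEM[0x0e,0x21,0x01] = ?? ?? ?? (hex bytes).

  after D0: wrote 2B at 0x00 = ba5c
  after D1: wrote 3B at 0x15 = b5ba5c
  after D2: wrote 7B at 0x21 = 7c9fca4de755e9
  after D3: wrote 2B at 0x16 = 0d55
  after D4: wrote 2B at 0x15 = b5ba
  after D5: wrote 2B at 0x0e = 550f
query mem[0x0e]=0x55, mem[0x21]=0x7c, mem[0x01]=0x5c

MEM[0x0e,0x21,0x01] = 55 7c 5c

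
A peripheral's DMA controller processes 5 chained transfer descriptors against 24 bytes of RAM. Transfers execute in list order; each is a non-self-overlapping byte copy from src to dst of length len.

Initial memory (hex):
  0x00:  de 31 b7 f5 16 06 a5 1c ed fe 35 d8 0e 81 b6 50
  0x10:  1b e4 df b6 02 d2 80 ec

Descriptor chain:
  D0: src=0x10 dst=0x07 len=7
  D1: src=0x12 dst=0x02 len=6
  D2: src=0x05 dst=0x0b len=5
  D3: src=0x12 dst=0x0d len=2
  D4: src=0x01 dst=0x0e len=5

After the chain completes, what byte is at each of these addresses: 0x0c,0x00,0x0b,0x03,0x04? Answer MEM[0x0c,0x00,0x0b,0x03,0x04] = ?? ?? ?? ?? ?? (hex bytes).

  after D0: wrote 7B at 0x07 = 1be4dfb602d280
  after D1: wrote 6B at 0x02 = dfb602d280ec
  after D2: wrote 5B at 0x0b = d280ece4df
  after D3: wrote 2B at 0x0d = dfb6
  after D4: wrote 5B at 0x0e = 31dfb602d2
query mem[0x0c]=0x80, mem[0x00]=0xde, mem[0x0b]=0xd2, mem[0x03]=0xb6, mem[0x04]=0x02

MEM[0x0c,0x00,0x0b,0x03,0x04] = 80 de d2 b6 02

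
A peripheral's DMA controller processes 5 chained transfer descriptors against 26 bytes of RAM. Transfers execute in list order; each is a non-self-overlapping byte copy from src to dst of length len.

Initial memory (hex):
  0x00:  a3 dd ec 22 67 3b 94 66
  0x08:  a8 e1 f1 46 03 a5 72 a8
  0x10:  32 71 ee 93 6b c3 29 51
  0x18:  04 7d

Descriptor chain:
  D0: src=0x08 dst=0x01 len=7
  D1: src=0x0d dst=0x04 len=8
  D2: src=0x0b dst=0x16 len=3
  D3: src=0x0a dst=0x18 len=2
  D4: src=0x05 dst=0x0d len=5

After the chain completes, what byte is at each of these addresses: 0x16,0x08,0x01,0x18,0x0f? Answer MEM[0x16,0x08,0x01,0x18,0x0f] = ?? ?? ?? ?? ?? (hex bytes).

MEM[0x16,0x08,0x01,0x18,0x0f] = 6b 71 a8 93 32

#0 dst[0x01+7] := {0xa8,0xe1,0xf1,0x46,0x03,0xa5,0x72}
#1 dst[0x04+8] := {0xa5,0x72,0xa8,0x32,0x71,0xee,0x93,0x6b}
#2 dst[0x16+3] := {0x6b,0x03,0xa5}
#3 dst[0x18+2] := {0x93,0x6b}
#4 dst[0x0d+5] := {0x72,0xa8,0x32,0x71,0xee}
query mem[0x16]=0x6b, mem[0x08]=0x71, mem[0x01]=0xa8, mem[0x18]=0x93, mem[0x0f]=0x32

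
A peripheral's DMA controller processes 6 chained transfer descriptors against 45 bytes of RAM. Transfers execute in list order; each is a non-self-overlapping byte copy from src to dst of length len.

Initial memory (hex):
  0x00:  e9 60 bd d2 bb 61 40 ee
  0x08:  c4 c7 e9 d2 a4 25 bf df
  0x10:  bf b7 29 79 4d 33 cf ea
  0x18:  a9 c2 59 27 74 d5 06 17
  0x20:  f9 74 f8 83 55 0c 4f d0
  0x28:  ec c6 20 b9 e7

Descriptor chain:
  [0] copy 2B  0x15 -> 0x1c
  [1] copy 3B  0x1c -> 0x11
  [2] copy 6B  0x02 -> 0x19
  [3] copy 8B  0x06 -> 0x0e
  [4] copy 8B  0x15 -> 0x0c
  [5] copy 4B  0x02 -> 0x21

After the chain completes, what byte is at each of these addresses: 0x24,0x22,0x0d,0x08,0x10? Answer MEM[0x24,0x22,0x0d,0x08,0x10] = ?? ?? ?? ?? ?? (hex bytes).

MEM[0x24,0x22,0x0d,0x08,0x10] = 61 d2 cf c4 bd

  after D0: wrote 2B at 0x1c = 33cf
  after D1: wrote 3B at 0x11 = 33cf06
  after D2: wrote 6B at 0x19 = bdd2bb6140ee
  after D3: wrote 8B at 0x0e = 40eec4c7e9d2a425
  after D4: wrote 8B at 0x0c = 25cfeaa9bdd2bb61
  after D5: wrote 4B at 0x21 = bdd2bb61
query mem[0x24]=0x61, mem[0x22]=0xd2, mem[0x0d]=0xcf, mem[0x08]=0xc4, mem[0x10]=0xbd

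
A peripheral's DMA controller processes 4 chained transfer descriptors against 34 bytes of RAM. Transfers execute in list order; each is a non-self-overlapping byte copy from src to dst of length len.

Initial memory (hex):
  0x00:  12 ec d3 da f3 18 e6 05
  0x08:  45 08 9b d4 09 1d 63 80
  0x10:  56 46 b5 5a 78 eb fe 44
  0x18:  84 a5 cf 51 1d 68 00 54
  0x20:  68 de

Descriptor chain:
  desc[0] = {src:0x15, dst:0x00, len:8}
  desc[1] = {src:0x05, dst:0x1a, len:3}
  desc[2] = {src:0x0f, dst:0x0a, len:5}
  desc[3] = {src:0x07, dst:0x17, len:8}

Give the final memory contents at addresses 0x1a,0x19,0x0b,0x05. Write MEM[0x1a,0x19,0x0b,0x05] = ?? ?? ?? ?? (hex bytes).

MEM[0x1a,0x19,0x0b,0x05] = 80 08 56 cf

D0: mem[0x00..0x07] <- [eb fe 44 84 a5 cf 51 1d]
D1: mem[0x1a..0x1c] <- [cf 51 1d]
D2: mem[0x0a..0x0e] <- [80 56 46 b5 5a]
D3: mem[0x17..0x1e] <- [1d 45 08 80 56 46 b5 5a]
query mem[0x1a]=0x80, mem[0x19]=0x08, mem[0x0b]=0x56, mem[0x05]=0xcf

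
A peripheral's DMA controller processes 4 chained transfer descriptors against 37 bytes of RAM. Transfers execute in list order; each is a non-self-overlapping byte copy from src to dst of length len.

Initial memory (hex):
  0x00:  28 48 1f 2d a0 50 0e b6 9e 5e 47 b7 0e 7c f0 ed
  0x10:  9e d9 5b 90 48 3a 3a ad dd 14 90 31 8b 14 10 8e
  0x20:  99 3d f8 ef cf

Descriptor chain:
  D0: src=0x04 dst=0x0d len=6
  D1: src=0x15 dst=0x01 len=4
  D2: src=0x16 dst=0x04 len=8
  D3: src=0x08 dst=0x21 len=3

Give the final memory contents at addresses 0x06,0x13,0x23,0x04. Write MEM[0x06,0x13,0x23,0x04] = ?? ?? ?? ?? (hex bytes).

MEM[0x06,0x13,0x23,0x04] = dd 90 8b 3a

  after D0: wrote 6B at 0x0d = a0500eb69e5e
  after D1: wrote 4B at 0x01 = 3a3aaddd
  after D2: wrote 8B at 0x04 = 3aaddd1490318b14
  after D3: wrote 3B at 0x21 = 90318b
query mem[0x06]=0xdd, mem[0x13]=0x90, mem[0x23]=0x8b, mem[0x04]=0x3a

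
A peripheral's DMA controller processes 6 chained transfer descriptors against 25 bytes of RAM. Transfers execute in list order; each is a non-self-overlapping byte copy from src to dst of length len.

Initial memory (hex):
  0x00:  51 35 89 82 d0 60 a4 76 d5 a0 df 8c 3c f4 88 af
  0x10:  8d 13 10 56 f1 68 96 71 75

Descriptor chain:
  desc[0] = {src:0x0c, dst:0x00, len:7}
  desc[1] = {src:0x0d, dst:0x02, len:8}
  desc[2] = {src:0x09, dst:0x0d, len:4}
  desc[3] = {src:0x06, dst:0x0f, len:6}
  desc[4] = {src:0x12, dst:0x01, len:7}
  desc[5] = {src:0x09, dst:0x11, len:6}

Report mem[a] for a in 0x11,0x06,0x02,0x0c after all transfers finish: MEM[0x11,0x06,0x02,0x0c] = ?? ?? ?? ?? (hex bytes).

MEM[0x11,0x06,0x02,0x0c] = f1 71 df 3c

[0] 0x0c->0x00 len=7 : 3c f4 88 af 8d 13 10
[1] 0x0d->0x02 len=8 : f4 88 af 8d 13 10 56 f1
[2] 0x09->0x0d len=4 : f1 df 8c 3c
[3] 0x06->0x0f len=6 : 13 10 56 f1 df 8c
[4] 0x12->0x01 len=7 : f1 df 8c 68 96 71 75
[5] 0x09->0x11 len=6 : f1 df 8c 3c f1 df
query mem[0x11]=0xf1, mem[0x06]=0x71, mem[0x02]=0xdf, mem[0x0c]=0x3c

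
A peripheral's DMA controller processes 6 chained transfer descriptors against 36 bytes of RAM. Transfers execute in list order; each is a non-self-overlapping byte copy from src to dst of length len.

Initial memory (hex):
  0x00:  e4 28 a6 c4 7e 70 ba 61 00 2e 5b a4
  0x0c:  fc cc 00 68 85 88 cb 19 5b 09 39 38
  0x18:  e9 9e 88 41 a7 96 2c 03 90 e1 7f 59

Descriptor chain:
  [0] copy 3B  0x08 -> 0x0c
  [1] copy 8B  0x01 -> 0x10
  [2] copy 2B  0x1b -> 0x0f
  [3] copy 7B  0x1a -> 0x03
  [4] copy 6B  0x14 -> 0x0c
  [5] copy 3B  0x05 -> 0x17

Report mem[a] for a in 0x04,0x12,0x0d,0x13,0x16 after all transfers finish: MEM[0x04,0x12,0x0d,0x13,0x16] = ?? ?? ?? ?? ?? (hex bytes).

MEM[0x04,0x12,0x0d,0x13,0x16] = 41 c4 ba 7e 61

  after D0: wrote 3B at 0x0c = 002e5b
  after D1: wrote 8B at 0x10 = 28a6c47e70ba6100
  after D2: wrote 2B at 0x0f = 41a7
  after D3: wrote 7B at 0x03 = 8841a7962c0390
  after D4: wrote 6B at 0x0c = 70ba6100e99e
  after D5: wrote 3B at 0x17 = a7962c
query mem[0x04]=0x41, mem[0x12]=0xc4, mem[0x0d]=0xba, mem[0x13]=0x7e, mem[0x16]=0x61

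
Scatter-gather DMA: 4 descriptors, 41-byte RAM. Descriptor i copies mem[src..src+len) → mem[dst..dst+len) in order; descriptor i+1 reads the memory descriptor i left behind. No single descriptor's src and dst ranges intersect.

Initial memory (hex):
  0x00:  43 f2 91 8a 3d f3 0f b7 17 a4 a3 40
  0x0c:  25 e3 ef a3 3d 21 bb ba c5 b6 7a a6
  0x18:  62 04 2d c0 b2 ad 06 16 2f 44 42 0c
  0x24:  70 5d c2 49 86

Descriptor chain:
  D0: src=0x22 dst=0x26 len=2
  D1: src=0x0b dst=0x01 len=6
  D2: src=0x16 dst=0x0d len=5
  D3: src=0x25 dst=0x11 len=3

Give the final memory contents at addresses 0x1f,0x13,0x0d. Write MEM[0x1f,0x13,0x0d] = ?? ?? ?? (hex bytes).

MEM[0x1f,0x13,0x0d] = 16 0c 7a

[0] 0x22->0x26 len=2 : 42 0c
[1] 0x0b->0x01 len=6 : 40 25 e3 ef a3 3d
[2] 0x16->0x0d len=5 : 7a a6 62 04 2d
[3] 0x25->0x11 len=3 : 5d 42 0c
query mem[0x1f]=0x16, mem[0x13]=0x0c, mem[0x0d]=0x7a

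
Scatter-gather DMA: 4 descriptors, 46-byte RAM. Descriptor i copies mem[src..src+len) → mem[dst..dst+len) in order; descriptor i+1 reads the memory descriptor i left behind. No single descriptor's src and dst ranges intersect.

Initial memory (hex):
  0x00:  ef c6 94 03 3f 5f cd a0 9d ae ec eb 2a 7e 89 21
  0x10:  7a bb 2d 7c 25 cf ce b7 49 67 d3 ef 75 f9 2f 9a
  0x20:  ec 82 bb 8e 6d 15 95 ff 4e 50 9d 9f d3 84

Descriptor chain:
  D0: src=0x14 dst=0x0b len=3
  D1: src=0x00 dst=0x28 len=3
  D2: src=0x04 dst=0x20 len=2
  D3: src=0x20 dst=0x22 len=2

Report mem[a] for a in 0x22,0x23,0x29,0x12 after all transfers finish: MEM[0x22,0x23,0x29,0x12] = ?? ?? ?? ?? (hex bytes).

MEM[0x22,0x23,0x29,0x12] = 3f 5f c6 2d

  after D0: wrote 3B at 0x0b = 25cfce
  after D1: wrote 3B at 0x28 = efc694
  after D2: wrote 2B at 0x20 = 3f5f
  after D3: wrote 2B at 0x22 = 3f5f
query mem[0x22]=0x3f, mem[0x23]=0x5f, mem[0x29]=0xc6, mem[0x12]=0x2d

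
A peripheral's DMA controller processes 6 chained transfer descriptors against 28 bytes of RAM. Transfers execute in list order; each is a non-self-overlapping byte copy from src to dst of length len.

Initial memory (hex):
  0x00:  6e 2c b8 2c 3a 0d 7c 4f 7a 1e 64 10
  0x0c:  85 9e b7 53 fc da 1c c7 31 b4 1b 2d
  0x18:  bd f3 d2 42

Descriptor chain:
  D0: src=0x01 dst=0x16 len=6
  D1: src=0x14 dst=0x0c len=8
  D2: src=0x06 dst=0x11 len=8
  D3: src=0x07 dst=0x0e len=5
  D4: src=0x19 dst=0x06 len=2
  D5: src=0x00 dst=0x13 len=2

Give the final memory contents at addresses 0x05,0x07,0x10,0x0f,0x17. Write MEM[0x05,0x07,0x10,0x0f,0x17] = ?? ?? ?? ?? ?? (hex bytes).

#0 dst[0x16+6] := {0x2c,0xb8,0x2c,0x3a,0x0d,0x7c}
#1 dst[0x0c+8] := {0x31,0xb4,0x2c,0xb8,0x2c,0x3a,0x0d,0x7c}
#2 dst[0x11+8] := {0x7c,0x4f,0x7a,0x1e,0x64,0x10,0x31,0xb4}
#3 dst[0x0e+5] := {0x4f,0x7a,0x1e,0x64,0x10}
#4 dst[0x06+2] := {0x3a,0x0d}
#5 dst[0x13+2] := {0x6e,0x2c}
query mem[0x05]=0x0d, mem[0x07]=0x0d, mem[0x10]=0x1e, mem[0x0f]=0x7a, mem[0x17]=0x31

MEM[0x05,0x07,0x10,0x0f,0x17] = 0d 0d 1e 7a 31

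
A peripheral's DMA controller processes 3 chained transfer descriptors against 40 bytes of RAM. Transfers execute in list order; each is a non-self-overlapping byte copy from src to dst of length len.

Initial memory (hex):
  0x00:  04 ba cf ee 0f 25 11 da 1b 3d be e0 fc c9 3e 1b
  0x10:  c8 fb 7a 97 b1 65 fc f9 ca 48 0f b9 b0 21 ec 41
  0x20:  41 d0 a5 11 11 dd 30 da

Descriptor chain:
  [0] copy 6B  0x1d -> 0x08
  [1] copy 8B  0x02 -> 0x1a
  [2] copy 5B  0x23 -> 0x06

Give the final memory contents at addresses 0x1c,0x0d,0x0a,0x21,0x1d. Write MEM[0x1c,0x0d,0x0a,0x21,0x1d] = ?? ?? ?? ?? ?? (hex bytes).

MEM[0x1c,0x0d,0x0a,0x21,0x1d] = 0f a5 da ec 25

[0] 0x1d->0x08 len=6 : 21 ec 41 41 d0 a5
[1] 0x02->0x1a len=8 : cf ee 0f 25 11 da 21 ec
[2] 0x23->0x06 len=5 : 11 11 dd 30 da
query mem[0x1c]=0x0f, mem[0x0d]=0xa5, mem[0x0a]=0xda, mem[0x21]=0xec, mem[0x1d]=0x25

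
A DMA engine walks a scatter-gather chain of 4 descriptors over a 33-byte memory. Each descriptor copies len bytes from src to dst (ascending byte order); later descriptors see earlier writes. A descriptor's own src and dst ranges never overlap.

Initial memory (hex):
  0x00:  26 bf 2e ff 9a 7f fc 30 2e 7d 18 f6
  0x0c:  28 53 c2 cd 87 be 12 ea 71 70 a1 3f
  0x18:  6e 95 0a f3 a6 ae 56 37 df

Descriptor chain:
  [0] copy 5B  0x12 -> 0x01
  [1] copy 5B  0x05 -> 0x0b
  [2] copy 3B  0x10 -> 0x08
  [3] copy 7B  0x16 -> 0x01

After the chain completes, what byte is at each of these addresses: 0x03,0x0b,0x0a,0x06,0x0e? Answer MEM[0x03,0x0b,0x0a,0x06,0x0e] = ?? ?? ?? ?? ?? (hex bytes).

MEM[0x03,0x0b,0x0a,0x06,0x0e] = 6e a1 12 f3 2e

  after D0: wrote 5B at 0x01 = 12ea7170a1
  after D1: wrote 5B at 0x0b = a1fc302e7d
  after D2: wrote 3B at 0x08 = 87be12
  after D3: wrote 7B at 0x01 = a13f6e950af3a6
query mem[0x03]=0x6e, mem[0x0b]=0xa1, mem[0x0a]=0x12, mem[0x06]=0xf3, mem[0x0e]=0x2e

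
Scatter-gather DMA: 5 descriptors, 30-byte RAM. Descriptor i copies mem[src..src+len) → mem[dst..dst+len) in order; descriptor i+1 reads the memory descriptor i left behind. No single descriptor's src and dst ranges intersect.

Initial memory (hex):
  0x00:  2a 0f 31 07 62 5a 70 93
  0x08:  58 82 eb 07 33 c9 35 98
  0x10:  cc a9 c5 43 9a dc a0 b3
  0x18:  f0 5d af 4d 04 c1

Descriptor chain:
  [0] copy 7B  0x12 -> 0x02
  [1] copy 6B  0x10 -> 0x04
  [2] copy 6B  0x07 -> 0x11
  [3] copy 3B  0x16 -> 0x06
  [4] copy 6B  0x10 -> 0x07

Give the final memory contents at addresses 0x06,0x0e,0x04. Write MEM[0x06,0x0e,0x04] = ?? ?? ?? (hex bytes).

[0] 0x12->0x02 len=7 : c5 43 9a dc a0 b3 f0
[1] 0x10->0x04 len=6 : cc a9 c5 43 9a dc
[2] 0x07->0x11 len=6 : 43 9a dc eb 07 33
[3] 0x16->0x06 len=3 : 33 b3 f0
[4] 0x10->0x07 len=6 : cc 43 9a dc eb 07
query mem[0x06]=0x33, mem[0x0e]=0x35, mem[0x04]=0xcc

MEM[0x06,0x0e,0x04] = 33 35 cc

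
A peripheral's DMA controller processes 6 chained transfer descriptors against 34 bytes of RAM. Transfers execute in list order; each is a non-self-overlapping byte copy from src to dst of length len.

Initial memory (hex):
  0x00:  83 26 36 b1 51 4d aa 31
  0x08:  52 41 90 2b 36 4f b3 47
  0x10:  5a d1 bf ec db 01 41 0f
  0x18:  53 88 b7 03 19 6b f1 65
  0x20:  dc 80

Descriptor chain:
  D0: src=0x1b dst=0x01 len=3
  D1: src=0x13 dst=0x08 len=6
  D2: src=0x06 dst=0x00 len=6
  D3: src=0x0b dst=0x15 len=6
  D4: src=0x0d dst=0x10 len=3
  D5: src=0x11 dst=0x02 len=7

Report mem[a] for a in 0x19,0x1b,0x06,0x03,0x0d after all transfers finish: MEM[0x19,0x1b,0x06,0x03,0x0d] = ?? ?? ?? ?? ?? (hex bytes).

#0 dst[0x01+3] := {0x03,0x19,0x6b}
#1 dst[0x08+6] := {0xec,0xdb,0x01,0x41,0x0f,0x53}
#2 dst[0x00+6] := {0xaa,0x31,0xec,0xdb,0x01,0x41}
#3 dst[0x15+6] := {0x41,0x0f,0x53,0xb3,0x47,0x5a}
#4 dst[0x10+3] := {0x53,0xb3,0x47}
#5 dst[0x02+7] := {0xb3,0x47,0xec,0xdb,0x41,0x0f,0x53}
query mem[0x19]=0x47, mem[0x1b]=0x03, mem[0x06]=0x41, mem[0x03]=0x47, mem[0x0d]=0x53

MEM[0x19,0x1b,0x06,0x03,0x0d] = 47 03 41 47 53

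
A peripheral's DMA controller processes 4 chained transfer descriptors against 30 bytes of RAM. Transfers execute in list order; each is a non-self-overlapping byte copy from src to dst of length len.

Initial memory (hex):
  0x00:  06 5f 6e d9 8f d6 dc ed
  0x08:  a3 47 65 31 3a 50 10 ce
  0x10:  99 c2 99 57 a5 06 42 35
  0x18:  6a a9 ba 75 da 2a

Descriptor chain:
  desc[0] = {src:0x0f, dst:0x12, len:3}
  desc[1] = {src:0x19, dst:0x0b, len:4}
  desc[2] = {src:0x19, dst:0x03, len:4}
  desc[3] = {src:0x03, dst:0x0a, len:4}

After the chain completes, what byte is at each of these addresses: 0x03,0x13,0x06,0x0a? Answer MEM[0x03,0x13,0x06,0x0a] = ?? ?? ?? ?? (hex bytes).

#0 dst[0x12+3] := {0xce,0x99,0xc2}
#1 dst[0x0b+4] := {0xa9,0xba,0x75,0xda}
#2 dst[0x03+4] := {0xa9,0xba,0x75,0xda}
#3 dst[0x0a+4] := {0xa9,0xba,0x75,0xda}
query mem[0x03]=0xa9, mem[0x13]=0x99, mem[0x06]=0xda, mem[0x0a]=0xa9

MEM[0x03,0x13,0x06,0x0a] = a9 99 da a9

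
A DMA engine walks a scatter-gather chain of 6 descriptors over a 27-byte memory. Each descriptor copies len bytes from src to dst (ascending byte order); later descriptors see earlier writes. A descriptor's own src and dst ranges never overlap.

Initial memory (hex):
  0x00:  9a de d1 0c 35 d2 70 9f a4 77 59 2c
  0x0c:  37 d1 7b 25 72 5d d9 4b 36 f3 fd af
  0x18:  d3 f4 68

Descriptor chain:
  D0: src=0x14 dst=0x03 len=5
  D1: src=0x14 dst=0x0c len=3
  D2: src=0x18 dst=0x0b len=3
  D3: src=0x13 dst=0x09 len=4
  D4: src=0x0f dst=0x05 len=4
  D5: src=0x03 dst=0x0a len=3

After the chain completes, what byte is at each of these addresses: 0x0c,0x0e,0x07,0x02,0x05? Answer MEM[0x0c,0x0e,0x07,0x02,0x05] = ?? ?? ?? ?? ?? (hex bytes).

D0: mem[0x03..0x07] <- [36 f3 fd af d3]
D1: mem[0x0c..0x0e] <- [36 f3 fd]
D2: mem[0x0b..0x0d] <- [d3 f4 68]
D3: mem[0x09..0x0c] <- [4b 36 f3 fd]
D4: mem[0x05..0x08] <- [25 72 5d d9]
D5: mem[0x0a..0x0c] <- [36 f3 25]
query mem[0x0c]=0x25, mem[0x0e]=0xfd, mem[0x07]=0x5d, mem[0x02]=0xd1, mem[0x05]=0x25

MEM[0x0c,0x0e,0x07,0x02,0x05] = 25 fd 5d d1 25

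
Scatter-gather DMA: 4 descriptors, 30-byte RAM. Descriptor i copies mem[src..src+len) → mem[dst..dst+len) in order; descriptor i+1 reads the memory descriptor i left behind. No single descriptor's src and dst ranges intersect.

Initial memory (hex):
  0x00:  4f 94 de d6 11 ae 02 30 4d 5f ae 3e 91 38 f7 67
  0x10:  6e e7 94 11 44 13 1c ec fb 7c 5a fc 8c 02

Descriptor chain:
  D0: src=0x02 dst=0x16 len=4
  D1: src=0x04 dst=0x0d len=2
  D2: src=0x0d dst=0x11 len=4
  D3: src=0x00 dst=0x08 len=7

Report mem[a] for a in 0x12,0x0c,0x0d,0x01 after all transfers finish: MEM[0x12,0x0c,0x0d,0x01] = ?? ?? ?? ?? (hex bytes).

MEM[0x12,0x0c,0x0d,0x01] = ae 11 ae 94

  after D0: wrote 4B at 0x16 = ded611ae
  after D1: wrote 2B at 0x0d = 11ae
  after D2: wrote 4B at 0x11 = 11ae676e
  after D3: wrote 7B at 0x08 = 4f94ded611ae02
query mem[0x12]=0xae, mem[0x0c]=0x11, mem[0x0d]=0xae, mem[0x01]=0x94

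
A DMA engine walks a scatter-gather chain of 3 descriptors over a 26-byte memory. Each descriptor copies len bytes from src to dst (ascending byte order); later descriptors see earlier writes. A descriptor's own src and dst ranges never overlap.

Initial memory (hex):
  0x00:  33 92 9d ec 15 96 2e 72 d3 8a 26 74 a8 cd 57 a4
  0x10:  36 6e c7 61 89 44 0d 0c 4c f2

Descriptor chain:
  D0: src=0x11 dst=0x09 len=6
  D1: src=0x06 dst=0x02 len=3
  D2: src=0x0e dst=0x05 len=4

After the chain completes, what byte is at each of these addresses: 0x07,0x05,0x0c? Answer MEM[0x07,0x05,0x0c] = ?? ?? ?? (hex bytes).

[0] 0x11->0x09 len=6 : 6e c7 61 89 44 0d
[1] 0x06->0x02 len=3 : 2e 72 d3
[2] 0x0e->0x05 len=4 : 0d a4 36 6e
query mem[0x07]=0x36, mem[0x05]=0x0d, mem[0x0c]=0x89

MEM[0x07,0x05,0x0c] = 36 0d 89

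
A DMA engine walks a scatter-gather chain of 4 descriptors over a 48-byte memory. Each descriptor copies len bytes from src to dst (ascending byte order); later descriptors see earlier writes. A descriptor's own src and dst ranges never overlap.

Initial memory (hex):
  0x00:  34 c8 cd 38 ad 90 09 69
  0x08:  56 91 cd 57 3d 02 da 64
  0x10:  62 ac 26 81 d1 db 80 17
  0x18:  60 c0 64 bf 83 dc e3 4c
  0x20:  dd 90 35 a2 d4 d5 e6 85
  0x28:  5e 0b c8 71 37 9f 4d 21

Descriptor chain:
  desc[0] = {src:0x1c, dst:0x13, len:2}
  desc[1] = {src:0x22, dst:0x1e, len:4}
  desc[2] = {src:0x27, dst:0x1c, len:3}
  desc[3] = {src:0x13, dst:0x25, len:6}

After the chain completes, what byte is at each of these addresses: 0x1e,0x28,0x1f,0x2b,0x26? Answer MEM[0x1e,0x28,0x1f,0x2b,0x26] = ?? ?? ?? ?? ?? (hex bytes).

MEM[0x1e,0x28,0x1f,0x2b,0x26] = 0b 80 a2 71 dc

D0: mem[0x13..0x14] <- [83 dc]
D1: mem[0x1e..0x21] <- [35 a2 d4 d5]
D2: mem[0x1c..0x1e] <- [85 5e 0b]
D3: mem[0x25..0x2a] <- [83 dc db 80 17 60]
query mem[0x1e]=0x0b, mem[0x28]=0x80, mem[0x1f]=0xa2, mem[0x2b]=0x71, mem[0x26]=0xdc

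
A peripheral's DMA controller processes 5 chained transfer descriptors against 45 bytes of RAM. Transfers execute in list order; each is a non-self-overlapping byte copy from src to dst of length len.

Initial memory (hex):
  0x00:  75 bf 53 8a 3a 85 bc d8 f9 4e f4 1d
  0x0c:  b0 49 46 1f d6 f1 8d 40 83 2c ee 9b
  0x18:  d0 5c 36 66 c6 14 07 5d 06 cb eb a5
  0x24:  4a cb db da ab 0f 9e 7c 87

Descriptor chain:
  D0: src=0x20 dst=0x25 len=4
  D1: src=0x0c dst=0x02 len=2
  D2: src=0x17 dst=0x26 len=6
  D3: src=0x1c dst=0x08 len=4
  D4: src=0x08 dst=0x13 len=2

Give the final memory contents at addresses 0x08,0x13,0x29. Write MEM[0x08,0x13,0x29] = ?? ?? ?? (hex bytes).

[0] 0x20->0x25 len=4 : 06 cb eb a5
[1] 0x0c->0x02 len=2 : b0 49
[2] 0x17->0x26 len=6 : 9b d0 5c 36 66 c6
[3] 0x1c->0x08 len=4 : c6 14 07 5d
[4] 0x08->0x13 len=2 : c6 14
query mem[0x08]=0xc6, mem[0x13]=0xc6, mem[0x29]=0x36

MEM[0x08,0x13,0x29] = c6 c6 36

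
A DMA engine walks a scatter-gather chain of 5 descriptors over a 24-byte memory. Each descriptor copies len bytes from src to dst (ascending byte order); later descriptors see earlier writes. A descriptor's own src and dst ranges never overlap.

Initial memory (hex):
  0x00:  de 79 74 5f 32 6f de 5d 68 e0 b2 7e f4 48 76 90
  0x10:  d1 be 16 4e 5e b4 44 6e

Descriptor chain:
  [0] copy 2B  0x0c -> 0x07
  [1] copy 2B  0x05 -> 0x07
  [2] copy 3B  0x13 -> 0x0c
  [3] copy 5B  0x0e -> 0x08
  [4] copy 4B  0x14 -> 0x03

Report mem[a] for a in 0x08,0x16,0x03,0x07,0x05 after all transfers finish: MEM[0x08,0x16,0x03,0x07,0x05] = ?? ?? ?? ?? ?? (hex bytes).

D0: mem[0x07..0x08] <- [f4 48]
D1: mem[0x07..0x08] <- [6f de]
D2: mem[0x0c..0x0e] <- [4e 5e b4]
D3: mem[0x08..0x0c] <- [b4 90 d1 be 16]
D4: mem[0x03..0x06] <- [5e b4 44 6e]
query mem[0x08]=0xb4, mem[0x16]=0x44, mem[0x03]=0x5e, mem[0x07]=0x6f, mem[0x05]=0x44

MEM[0x08,0x16,0x03,0x07,0x05] = b4 44 5e 6f 44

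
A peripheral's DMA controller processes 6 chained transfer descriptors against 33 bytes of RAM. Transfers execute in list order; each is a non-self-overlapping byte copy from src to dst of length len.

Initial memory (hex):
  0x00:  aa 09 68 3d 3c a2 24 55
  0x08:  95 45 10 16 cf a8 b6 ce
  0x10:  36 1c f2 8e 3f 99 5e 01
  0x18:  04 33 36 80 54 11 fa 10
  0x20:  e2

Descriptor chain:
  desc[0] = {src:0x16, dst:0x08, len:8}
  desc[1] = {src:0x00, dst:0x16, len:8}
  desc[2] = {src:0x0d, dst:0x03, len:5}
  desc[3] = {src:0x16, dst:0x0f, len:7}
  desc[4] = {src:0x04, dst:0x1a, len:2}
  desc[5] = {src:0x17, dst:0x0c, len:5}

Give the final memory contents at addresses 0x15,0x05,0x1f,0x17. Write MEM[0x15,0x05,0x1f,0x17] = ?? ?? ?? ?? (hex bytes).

[0] 0x16->0x08 len=8 : 5e 01 04 33 36 80 54 11
[1] 0x00->0x16 len=8 : aa 09 68 3d 3c a2 24 55
[2] 0x0d->0x03 len=5 : 80 54 11 36 1c
[3] 0x16->0x0f len=7 : aa 09 68 3d 3c a2 24
[4] 0x04->0x1a len=2 : 54 11
[5] 0x17->0x0c len=5 : 09 68 3d 54 11
query mem[0x15]=0x24, mem[0x05]=0x11, mem[0x1f]=0x10, mem[0x17]=0x09

MEM[0x15,0x05,0x1f,0x17] = 24 11 10 09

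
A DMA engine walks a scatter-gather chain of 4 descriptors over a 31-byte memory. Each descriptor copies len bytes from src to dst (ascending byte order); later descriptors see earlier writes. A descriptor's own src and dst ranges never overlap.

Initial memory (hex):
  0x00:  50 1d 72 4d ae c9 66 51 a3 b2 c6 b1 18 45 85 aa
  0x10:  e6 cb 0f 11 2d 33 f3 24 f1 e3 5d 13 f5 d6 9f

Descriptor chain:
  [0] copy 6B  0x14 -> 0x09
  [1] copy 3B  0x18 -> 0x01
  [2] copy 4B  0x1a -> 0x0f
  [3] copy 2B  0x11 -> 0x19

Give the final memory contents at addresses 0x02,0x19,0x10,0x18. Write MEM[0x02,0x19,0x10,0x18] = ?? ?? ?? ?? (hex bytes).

D0: mem[0x09..0x0e] <- [2d 33 f3 24 f1 e3]
D1: mem[0x01..0x03] <- [f1 e3 5d]
D2: mem[0x0f..0x12] <- [5d 13 f5 d6]
D3: mem[0x19..0x1a] <- [f5 d6]
query mem[0x02]=0xe3, mem[0x19]=0xf5, mem[0x10]=0x13, mem[0x18]=0xf1

MEM[0x02,0x19,0x10,0x18] = e3 f5 13 f1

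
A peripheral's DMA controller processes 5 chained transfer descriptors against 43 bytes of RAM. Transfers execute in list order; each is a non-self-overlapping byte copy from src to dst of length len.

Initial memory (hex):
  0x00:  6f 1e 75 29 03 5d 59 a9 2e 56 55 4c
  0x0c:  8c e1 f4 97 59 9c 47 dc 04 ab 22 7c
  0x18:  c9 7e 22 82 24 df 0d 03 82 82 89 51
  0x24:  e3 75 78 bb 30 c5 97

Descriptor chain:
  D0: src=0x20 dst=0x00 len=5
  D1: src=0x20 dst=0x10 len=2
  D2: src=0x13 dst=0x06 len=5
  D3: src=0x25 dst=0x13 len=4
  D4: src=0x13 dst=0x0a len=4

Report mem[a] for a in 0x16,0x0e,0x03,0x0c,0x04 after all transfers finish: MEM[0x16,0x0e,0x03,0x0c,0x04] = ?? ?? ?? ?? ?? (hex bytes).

MEM[0x16,0x0e,0x03,0x0c,0x04] = 30 f4 51 bb e3

[0] 0x20->0x00 len=5 : 82 82 89 51 e3
[1] 0x20->0x10 len=2 : 82 82
[2] 0x13->0x06 len=5 : dc 04 ab 22 7c
[3] 0x25->0x13 len=4 : 75 78 bb 30
[4] 0x13->0x0a len=4 : 75 78 bb 30
query mem[0x16]=0x30, mem[0x0e]=0xf4, mem[0x03]=0x51, mem[0x0c]=0xbb, mem[0x04]=0xe3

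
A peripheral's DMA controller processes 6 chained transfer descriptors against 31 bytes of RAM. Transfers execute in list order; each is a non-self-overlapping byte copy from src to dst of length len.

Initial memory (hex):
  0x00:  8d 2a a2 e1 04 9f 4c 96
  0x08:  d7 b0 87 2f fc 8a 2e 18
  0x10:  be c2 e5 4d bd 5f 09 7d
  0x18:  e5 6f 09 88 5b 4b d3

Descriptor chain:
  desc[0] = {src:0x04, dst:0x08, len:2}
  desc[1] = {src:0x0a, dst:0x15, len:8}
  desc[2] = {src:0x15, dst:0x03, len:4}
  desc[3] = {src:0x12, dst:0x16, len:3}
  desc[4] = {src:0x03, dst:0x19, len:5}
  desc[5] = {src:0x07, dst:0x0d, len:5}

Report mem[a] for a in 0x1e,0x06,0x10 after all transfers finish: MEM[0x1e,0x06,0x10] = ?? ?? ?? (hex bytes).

MEM[0x1e,0x06,0x10] = d3 8a 87

[0] 0x04->0x08 len=2 : 04 9f
[1] 0x0a->0x15 len=8 : 87 2f fc 8a 2e 18 be c2
[2] 0x15->0x03 len=4 : 87 2f fc 8a
[3] 0x12->0x16 len=3 : e5 4d bd
[4] 0x03->0x19 len=5 : 87 2f fc 8a 96
[5] 0x07->0x0d len=5 : 96 04 9f 87 2f
query mem[0x1e]=0xd3, mem[0x06]=0x8a, mem[0x10]=0x87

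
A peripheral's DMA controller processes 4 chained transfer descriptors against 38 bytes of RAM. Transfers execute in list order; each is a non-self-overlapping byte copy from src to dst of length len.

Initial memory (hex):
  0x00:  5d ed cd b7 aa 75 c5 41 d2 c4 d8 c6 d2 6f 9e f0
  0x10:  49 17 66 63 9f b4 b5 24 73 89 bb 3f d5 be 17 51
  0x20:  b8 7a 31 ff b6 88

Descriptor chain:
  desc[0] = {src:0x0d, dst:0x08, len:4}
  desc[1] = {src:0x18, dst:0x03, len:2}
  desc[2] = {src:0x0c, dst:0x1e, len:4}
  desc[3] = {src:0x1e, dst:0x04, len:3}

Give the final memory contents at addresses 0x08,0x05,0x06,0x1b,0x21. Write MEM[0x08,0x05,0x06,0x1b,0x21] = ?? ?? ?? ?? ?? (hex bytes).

#0 dst[0x08+4] := {0x6f,0x9e,0xf0,0x49}
#1 dst[0x03+2] := {0x73,0x89}
#2 dst[0x1e+4] := {0xd2,0x6f,0x9e,0xf0}
#3 dst[0x04+3] := {0xd2,0x6f,0x9e}
query mem[0x08]=0x6f, mem[0x05]=0x6f, mem[0x06]=0x9e, mem[0x1b]=0x3f, mem[0x21]=0xf0

MEM[0x08,0x05,0x06,0x1b,0x21] = 6f 6f 9e 3f f0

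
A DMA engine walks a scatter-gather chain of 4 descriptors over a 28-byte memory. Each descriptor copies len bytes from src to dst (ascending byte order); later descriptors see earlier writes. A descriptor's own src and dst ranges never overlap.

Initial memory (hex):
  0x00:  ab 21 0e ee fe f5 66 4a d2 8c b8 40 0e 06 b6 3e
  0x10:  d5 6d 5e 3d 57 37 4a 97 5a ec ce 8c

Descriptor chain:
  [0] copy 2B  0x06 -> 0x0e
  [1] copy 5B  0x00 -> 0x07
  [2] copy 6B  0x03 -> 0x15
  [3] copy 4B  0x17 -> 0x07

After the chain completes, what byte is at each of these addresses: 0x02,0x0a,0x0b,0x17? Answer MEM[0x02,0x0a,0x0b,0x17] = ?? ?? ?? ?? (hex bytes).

[0] 0x06->0x0e len=2 : 66 4a
[1] 0x00->0x07 len=5 : ab 21 0e ee fe
[2] 0x03->0x15 len=6 : ee fe f5 66 ab 21
[3] 0x17->0x07 len=4 : f5 66 ab 21
query mem[0x02]=0x0e, mem[0x0a]=0x21, mem[0x0b]=0xfe, mem[0x17]=0xf5

MEM[0x02,0x0a,0x0b,0x17] = 0e 21 fe f5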